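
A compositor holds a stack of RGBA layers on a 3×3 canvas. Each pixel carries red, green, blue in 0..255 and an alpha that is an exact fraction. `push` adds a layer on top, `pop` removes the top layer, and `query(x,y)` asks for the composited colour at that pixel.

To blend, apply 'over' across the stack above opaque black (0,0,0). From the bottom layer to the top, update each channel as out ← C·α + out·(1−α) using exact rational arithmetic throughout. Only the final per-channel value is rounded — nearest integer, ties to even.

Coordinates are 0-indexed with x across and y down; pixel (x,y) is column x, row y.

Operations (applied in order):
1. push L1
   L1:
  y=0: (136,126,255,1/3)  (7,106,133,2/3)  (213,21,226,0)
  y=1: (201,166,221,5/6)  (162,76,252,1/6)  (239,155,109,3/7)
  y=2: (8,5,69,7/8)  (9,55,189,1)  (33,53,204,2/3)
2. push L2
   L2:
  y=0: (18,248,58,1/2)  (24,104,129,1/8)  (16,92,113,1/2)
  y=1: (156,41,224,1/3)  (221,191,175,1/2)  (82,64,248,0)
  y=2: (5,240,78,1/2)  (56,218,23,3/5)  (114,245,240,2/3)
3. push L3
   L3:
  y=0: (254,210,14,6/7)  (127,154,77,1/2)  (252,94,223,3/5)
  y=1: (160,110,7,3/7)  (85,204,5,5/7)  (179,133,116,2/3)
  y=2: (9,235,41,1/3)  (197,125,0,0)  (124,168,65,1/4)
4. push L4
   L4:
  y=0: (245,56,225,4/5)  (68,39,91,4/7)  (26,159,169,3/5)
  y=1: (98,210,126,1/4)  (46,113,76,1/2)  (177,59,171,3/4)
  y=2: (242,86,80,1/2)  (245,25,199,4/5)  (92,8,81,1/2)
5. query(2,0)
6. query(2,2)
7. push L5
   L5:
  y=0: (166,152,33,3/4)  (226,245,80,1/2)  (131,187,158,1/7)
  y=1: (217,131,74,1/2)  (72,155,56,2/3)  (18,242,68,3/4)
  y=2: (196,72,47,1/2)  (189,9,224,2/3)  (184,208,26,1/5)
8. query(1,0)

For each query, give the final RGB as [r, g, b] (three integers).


query (2,0) [L1,L2,L3,L4] — begin 0,0,0
+L1 (α=0) → [0, 0, 0]
+L2 (α=1/2) → [8, 46, 113/2]
+L3 (α=3/5) → [772/5, 374/5, 782/5]
+L4 (α=3/5) → [1934/25, 3133/25, 4099/25]
→ [77, 125, 164]

query (2,2) [L1,L2,L3,L4] — begin 0,0,0
+L1 (α=2/3) → [22, 106/3, 136]
+L2 (α=2/3) → [250/3, 1576/9, 616/3]
+L3 (α=1/4) → [187/2, 520/3, 681/4]
+L4 (α=1/2) → [371/4, 272/3, 1005/8]
= [93, 91, 126]

(1,0) stack=L1,L2,L3,L4,L5; from [0,0,0]:
L1 α=2/3: [14/3, 212/3, 266/3]
L2 α=1/8: [85/12, 449/6, 2249/24]
L3 α=1/2: [1609/24, 1373/12, 4097/48]
L4 α=4/7: [3785/56, 1997/28, 9921/112]
L5 α=1/2: [16441/112, 8857/56, 18881/224]
rounded: [147, 158, 84]


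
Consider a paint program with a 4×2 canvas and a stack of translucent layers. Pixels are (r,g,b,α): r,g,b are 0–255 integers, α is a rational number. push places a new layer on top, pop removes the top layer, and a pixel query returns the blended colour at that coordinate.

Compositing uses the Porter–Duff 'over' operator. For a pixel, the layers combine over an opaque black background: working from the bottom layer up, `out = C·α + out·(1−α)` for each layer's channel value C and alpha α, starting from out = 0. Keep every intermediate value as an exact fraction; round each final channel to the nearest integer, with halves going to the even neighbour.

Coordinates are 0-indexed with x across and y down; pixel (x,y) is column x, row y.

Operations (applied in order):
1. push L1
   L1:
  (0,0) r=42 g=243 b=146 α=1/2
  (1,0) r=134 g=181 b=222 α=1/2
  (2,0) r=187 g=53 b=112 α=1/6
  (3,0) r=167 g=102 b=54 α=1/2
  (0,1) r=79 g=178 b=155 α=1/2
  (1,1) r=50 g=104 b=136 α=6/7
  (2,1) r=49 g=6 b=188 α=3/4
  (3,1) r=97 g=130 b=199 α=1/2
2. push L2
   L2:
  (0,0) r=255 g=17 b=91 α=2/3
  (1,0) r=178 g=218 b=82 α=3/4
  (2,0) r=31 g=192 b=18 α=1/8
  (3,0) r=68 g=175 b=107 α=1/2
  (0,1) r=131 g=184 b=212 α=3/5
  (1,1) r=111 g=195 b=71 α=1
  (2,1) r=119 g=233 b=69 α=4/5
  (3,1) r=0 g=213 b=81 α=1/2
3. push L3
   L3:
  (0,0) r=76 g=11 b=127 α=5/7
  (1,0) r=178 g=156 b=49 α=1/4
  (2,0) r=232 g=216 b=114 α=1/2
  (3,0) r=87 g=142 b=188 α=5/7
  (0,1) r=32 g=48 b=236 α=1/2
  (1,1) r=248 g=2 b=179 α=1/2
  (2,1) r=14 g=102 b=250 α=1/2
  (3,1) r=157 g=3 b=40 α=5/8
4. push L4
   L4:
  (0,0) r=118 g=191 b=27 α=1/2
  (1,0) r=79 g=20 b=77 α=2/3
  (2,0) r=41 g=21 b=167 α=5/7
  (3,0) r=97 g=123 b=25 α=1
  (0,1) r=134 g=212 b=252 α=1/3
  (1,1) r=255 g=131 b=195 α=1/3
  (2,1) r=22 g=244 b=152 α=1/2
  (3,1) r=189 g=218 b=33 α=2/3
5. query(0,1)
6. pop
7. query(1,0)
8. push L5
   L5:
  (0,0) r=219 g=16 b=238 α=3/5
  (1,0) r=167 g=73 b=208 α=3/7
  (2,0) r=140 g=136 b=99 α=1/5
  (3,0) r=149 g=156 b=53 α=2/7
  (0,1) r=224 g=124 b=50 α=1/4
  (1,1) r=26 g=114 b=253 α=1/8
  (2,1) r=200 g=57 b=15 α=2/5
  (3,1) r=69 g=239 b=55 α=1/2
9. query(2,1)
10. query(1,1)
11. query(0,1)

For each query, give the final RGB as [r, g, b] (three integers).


at x=0,y=1 over L1,L2,L3,L4:
L1 α=1/2: [79/2, 89, 155/2]
L2 α=3/5: [472/5, 146, 791/5]
L3 α=1/2: [316/5, 97, 1971/10]
L4 α=1/3: [434/5, 406/3, 1077/5]
→ [87, 135, 215]

query (1,0) [L1,L2,L3] — begin 0,0,0
after L1 α=1/2: [67, 181/2, 111]
after L2 α=3/4: [601/4, 1489/8, 357/4]
after L3 α=1/4: [2515/16, 5715/32, 1267/16]
→ [157, 179, 79]

(2,1) stack=L1,L2,L3,L5; from [0,0,0]:
L1 α=3/4: [147/4, 9/2, 141]
L2 α=4/5: [2051/20, 1873/10, 417/5]
L3 α=1/2: [2331/40, 2893/20, 1667/10]
L5 α=2/5: [22993/200, 10959/100, 5301/50]
→ [115, 110, 106]

query (1,1) [L1,L2,L3,L5] — begin 0,0,0
L1 α=6/7: [300/7, 624/7, 816/7]
L2 α=1: [111, 195, 71]
L3 α=1/2: [359/2, 197/2, 125]
L5 α=1/8: [2565/16, 1607/16, 141]
→ [160, 100, 141]

query (0,1) [L1,L2,L3,L5] — begin 0,0,0
+L1 (α=1/2) → [79/2, 89, 155/2]
+L2 (α=3/5) → [472/5, 146, 791/5]
+L3 (α=1/2) → [316/5, 97, 1971/10]
+L5 (α=1/4) → [517/5, 415/4, 6413/40]
rounded: [103, 104, 160]


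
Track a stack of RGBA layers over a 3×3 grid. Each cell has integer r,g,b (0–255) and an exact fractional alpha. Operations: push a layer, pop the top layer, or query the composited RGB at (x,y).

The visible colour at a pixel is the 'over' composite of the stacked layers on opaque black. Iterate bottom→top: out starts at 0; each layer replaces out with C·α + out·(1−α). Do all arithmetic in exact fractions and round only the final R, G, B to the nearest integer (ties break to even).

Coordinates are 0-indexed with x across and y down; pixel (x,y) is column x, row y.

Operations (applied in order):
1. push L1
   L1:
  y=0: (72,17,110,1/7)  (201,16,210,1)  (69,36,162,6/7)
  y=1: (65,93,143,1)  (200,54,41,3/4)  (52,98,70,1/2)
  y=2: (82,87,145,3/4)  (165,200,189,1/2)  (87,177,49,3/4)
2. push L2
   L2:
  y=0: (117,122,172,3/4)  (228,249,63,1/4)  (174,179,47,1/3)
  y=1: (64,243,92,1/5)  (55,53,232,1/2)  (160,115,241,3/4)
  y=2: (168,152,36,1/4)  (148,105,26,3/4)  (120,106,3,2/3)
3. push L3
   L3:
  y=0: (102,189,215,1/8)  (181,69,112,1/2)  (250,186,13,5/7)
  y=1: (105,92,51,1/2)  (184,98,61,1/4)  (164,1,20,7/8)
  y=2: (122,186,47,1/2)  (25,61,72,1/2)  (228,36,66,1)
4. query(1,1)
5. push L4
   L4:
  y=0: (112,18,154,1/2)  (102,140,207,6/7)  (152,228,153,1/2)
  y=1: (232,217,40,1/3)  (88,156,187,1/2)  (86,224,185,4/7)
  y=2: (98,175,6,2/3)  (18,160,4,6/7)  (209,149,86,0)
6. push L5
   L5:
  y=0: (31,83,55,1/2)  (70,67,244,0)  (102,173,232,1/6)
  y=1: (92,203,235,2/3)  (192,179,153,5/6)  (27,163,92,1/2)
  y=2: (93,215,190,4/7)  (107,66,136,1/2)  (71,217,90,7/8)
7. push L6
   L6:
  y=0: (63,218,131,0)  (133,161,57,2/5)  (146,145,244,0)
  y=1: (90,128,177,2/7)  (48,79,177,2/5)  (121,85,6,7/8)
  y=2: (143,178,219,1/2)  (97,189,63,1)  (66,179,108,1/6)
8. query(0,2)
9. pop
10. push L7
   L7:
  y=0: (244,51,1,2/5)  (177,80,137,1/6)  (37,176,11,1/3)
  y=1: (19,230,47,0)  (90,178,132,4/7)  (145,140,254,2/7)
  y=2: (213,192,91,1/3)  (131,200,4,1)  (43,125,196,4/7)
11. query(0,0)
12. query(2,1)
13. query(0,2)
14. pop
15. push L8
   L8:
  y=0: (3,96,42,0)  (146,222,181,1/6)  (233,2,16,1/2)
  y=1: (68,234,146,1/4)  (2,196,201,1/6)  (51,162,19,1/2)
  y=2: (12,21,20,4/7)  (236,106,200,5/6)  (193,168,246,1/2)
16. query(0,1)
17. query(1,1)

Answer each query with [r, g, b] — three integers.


at x=1,y=1 over L1,L2,L3:
+L1 (α=3/4) → [150, 81/2, 123/4]
+L2 (α=1/2) → [205/2, 187/4, 1051/8]
+L3 (α=1/4) → [983/8, 953/16, 3641/32]
= [123, 60, 114]

query (0,2) [L1,L2,L3,L4,L5,L6] — begin 0,0,0
after L1 α=3/4: [123/2, 261/4, 435/4]
after L2 α=1/4: [705/8, 1391/16, 1449/16]
after L3 α=1/2: [1681/16, 4367/32, 2201/32]
after L4 α=2/3: [4817/48, 5189/32, 2585/96]
after L5 α=4/7: [10769/112, 43087/224, 26905/224]
after L6 α=1/2: [26785/224, 82959/448, 75961/448]
rounded: [120, 185, 170]

(0,0) stack=L1,L2,L3,L4,L5,L7; from [0,0,0]:
+L1 (α=1/7) → [72/7, 17/7, 110/7]
+L2 (α=3/4) → [2529/28, 2579/28, 1861/14]
+L3 (α=1/8) → [2937/32, 3335/32, 2291/16]
+L4 (α=1/2) → [6521/64, 3911/64, 4755/32]
+L5 (α=1/2) → [8505/128, 9223/128, 6515/64]
+L7 (α=2/5) → [87979/640, 8145/128, 19673/320]
→ [137, 64, 61]

query (2,1) [L1,L2,L3,L4,L5,L7] — begin 0,0,0
+L1 (α=1/2) → [26, 49, 35]
+L2 (α=3/4) → [253/2, 197/2, 379/2]
+L3 (α=7/8) → [2549/16, 211/16, 659/16]
+L4 (α=4/7) → [13151/112, 14969/112, 13817/112]
+L5 (α=1/2) → [16175/224, 33225/224, 24121/224]
+L7 (α=2/7) → [145835/1568, 228845/1568, 234397/1568]
= [93, 146, 149]

at x=0,y=2 over L1,L2,L3,L4,L5,L7:
+L1 (α=3/4) → [123/2, 261/4, 435/4]
+L2 (α=1/4) → [705/8, 1391/16, 1449/16]
+L3 (α=1/2) → [1681/16, 4367/32, 2201/32]
+L4 (α=2/3) → [4817/48, 5189/32, 2585/96]
+L5 (α=4/7) → [10769/112, 43087/224, 26905/224]
+L7 (α=1/3) → [22697/168, 64591/336, 37097/336]
= [135, 192, 110]

query (0,1) [L1,L2,L3,L4,L5,L8] — begin 0,0,0
+L1 (α=1) → [65, 93, 143]
+L2 (α=1/5) → [324/5, 123, 664/5]
+L3 (α=1/2) → [849/10, 215/2, 919/10]
+L4 (α=1/3) → [2009/15, 144, 373/5]
+L5 (α=2/3) → [4769/45, 550/3, 2723/15]
+L8 (α=1/4) → [5789/60, 196, 3453/20]
= [96, 196, 173]

query (1,1) [L1,L2,L3,L4,L5,L8] — begin 0,0,0
+L1 (α=3/4) → [150, 81/2, 123/4]
+L2 (α=1/2) → [205/2, 187/4, 1051/8]
+L3 (α=1/4) → [983/8, 953/16, 3641/32]
+L4 (α=1/2) → [1687/16, 3449/32, 9625/64]
+L5 (α=5/6) → [17047/96, 32089/192, 58585/384]
+L8 (α=1/6) → [85427/576, 198077/1152, 370109/2304]
→ [148, 172, 161]


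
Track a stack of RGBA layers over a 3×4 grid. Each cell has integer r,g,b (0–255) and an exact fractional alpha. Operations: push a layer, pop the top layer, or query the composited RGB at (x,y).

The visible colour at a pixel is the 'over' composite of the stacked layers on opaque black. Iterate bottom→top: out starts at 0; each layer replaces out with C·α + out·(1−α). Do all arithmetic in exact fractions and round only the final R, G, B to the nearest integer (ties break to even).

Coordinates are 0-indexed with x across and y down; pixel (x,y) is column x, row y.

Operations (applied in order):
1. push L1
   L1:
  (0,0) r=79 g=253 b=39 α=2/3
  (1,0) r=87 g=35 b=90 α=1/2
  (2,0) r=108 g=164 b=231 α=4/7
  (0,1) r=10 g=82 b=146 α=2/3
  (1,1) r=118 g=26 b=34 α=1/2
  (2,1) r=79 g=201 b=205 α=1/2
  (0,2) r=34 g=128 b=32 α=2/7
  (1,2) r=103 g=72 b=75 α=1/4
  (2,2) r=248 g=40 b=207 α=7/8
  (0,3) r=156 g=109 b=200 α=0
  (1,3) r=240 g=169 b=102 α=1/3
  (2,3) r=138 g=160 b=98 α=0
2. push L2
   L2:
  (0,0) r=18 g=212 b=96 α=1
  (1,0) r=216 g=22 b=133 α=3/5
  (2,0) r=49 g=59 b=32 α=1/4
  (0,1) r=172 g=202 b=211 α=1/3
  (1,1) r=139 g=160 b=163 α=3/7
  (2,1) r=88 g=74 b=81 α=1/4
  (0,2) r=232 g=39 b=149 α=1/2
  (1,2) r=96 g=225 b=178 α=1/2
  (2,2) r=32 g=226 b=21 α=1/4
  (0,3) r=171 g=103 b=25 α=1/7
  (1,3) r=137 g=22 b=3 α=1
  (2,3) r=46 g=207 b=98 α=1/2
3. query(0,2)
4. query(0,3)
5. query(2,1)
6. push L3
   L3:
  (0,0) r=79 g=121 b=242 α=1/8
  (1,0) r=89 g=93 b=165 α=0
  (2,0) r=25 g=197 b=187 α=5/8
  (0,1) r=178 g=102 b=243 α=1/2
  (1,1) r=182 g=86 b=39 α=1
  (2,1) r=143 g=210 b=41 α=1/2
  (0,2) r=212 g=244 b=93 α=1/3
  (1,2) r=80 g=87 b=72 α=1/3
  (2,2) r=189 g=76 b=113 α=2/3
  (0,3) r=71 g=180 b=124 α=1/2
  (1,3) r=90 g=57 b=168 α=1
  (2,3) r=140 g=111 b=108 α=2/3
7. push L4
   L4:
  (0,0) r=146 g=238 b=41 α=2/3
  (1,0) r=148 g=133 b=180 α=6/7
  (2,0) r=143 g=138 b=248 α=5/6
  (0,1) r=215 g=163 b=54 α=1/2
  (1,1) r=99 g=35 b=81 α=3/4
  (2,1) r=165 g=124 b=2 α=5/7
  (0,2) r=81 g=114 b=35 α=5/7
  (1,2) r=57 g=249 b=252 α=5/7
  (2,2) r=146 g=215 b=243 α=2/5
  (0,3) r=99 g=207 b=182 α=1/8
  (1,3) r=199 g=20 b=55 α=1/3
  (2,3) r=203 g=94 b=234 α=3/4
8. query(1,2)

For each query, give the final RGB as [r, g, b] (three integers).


query (0,2) [L1,L2] — begin 0,0,0
L1 α=2/7: [68/7, 256/7, 64/7]
L2 α=1/2: [846/7, 529/14, 1107/14]
→ [121, 38, 79]

query (0,3) [L1,L2] — begin 0,0,0
+L1 (α=0) → [0, 0, 0]
+L2 (α=1/7) → [171/7, 103/7, 25/7]
rounded: [24, 15, 4]

at x=2,y=1 over L1,L2:
L1 α=1/2: [79/2, 201/2, 205/2]
L2 α=1/4: [413/8, 751/8, 777/8]
→ [52, 94, 97]

at x=1,y=2 over L1,L2,L3,L4:
after L1 α=1/4: [103/4, 18, 75/4]
after L2 α=1/2: [487/8, 243/2, 787/8]
after L3 α=1/3: [269/4, 110, 1075/12]
after L4 α=5/7: [839/14, 1465/7, 8635/42]
→ [60, 209, 206]


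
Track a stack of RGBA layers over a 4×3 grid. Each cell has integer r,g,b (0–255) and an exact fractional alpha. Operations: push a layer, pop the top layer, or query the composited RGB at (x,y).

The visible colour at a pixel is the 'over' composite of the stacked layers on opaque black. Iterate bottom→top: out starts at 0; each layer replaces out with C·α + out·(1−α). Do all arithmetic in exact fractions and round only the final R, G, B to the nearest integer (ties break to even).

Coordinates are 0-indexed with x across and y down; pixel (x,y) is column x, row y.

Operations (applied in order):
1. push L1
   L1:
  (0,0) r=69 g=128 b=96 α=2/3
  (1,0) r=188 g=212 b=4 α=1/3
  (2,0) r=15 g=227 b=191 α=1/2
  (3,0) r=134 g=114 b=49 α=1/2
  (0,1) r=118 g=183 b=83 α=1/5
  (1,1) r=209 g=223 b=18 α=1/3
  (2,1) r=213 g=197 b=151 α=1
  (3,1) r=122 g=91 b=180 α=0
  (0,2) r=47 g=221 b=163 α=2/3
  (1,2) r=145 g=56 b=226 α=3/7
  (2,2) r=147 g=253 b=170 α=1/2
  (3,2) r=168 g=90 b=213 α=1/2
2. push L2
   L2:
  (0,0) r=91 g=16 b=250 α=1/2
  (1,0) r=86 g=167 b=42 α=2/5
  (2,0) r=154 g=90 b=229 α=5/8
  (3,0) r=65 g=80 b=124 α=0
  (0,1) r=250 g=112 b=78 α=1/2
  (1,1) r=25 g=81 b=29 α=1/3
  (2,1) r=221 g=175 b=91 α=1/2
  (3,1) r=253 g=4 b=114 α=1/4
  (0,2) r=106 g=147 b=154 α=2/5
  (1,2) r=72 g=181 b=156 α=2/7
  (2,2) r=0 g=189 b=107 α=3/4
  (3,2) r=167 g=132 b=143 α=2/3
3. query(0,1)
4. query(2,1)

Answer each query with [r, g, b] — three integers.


at x=0,y=1 over L1,L2:
after L1 α=1/5: [118/5, 183/5, 83/5]
after L2 α=1/2: [684/5, 743/10, 473/10]
= [137, 74, 47]

query (2,1) [L1,L2] — begin 0,0,0
L1 α=1: [213, 197, 151]
L2 α=1/2: [217, 186, 121]
→ [217, 186, 121]


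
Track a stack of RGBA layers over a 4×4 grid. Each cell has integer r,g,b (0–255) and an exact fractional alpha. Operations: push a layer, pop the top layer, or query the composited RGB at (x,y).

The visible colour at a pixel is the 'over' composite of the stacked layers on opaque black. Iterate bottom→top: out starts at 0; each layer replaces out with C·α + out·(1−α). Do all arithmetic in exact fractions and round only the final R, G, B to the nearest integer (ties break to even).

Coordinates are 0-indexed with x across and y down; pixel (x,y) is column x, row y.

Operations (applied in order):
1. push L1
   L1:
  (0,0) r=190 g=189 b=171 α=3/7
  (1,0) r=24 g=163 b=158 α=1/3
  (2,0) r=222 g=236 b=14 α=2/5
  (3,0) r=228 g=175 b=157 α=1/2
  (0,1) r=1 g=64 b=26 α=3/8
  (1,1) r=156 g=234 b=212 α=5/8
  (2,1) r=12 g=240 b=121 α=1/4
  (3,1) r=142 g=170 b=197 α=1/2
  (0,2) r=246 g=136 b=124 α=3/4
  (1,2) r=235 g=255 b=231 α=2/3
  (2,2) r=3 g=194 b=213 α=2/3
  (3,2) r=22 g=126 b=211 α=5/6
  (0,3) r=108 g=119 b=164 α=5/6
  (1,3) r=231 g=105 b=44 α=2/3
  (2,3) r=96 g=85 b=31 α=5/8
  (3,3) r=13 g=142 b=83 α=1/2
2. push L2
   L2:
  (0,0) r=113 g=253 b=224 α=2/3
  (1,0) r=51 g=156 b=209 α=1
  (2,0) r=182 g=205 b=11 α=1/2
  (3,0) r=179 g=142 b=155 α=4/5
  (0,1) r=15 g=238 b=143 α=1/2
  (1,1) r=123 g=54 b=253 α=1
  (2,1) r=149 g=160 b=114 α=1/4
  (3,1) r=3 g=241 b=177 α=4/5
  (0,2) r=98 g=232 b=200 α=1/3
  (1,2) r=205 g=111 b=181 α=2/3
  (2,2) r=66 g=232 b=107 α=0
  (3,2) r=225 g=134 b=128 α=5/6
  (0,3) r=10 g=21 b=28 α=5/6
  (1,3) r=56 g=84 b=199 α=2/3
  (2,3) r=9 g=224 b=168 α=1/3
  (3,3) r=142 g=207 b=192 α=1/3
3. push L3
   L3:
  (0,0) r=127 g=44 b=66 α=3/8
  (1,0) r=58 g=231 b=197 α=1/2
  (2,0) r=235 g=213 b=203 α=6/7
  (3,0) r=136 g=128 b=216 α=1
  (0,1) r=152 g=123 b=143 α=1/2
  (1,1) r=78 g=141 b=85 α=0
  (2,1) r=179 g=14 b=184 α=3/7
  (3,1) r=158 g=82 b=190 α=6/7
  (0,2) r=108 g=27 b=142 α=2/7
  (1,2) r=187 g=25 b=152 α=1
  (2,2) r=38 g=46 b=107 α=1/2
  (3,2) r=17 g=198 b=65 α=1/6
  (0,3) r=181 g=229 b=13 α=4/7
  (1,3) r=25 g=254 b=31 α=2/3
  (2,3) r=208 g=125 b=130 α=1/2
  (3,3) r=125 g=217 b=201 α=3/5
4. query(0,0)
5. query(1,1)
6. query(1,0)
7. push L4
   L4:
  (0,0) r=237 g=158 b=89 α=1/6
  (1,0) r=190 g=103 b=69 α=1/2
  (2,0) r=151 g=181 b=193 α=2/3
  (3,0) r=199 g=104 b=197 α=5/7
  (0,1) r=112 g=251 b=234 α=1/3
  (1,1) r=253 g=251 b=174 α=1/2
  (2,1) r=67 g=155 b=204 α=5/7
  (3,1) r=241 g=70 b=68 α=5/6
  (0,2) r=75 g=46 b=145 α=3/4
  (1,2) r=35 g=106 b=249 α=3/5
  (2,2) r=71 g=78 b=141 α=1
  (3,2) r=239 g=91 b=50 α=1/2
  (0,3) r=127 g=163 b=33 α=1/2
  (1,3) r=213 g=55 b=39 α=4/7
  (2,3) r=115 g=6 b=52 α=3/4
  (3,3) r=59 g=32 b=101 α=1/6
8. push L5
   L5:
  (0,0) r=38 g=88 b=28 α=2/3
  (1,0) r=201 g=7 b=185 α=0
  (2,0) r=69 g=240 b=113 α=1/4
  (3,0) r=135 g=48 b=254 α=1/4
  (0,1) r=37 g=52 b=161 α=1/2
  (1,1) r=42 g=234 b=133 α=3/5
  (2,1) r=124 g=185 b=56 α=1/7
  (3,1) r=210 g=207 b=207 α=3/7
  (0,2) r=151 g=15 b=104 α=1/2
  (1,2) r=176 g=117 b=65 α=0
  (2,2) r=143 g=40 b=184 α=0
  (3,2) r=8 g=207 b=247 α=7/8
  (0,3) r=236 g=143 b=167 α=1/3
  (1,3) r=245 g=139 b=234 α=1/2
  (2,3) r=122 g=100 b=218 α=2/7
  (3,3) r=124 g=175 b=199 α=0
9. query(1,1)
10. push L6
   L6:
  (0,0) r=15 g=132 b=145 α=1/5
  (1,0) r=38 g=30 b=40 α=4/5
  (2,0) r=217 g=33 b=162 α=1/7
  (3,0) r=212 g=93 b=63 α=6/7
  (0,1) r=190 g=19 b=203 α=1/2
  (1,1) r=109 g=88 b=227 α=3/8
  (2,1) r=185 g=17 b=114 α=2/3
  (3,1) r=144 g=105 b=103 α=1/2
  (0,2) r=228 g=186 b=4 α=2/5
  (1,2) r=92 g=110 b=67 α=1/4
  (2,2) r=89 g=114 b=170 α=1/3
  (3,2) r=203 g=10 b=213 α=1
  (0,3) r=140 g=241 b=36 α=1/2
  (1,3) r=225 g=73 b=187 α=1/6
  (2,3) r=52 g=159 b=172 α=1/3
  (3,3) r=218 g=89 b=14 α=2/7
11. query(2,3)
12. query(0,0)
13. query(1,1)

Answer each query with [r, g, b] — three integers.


at x=0,y=0 over L1,L2,L3:
+L1 (α=3/7) → [570/7, 81, 513/7]
+L2 (α=2/3) → [2152/21, 587/3, 3649/21]
+L3 (α=3/8) → [18761/168, 3331/24, 22403/168]
rounded: [112, 139, 133]

(1,1) stack=L1,L2,L3; from [0,0,0]:
L1 α=5/8: [195/2, 585/4, 265/2]
L2 α=1: [123, 54, 253]
L3 α=0: [123, 54, 253]
= [123, 54, 253]

query (1,0) [L1,L2,L3] — begin 0,0,0
after L1 α=1/3: [8, 163/3, 158/3]
after L2 α=1: [51, 156, 209]
after L3 α=1/2: [109/2, 387/2, 203]
→ [54, 194, 203]

(1,1) stack=L1,L2,L3,L4,L5; from [0,0,0]:
L1 α=5/8: [195/2, 585/4, 265/2]
L2 α=1: [123, 54, 253]
L3 α=0: [123, 54, 253]
L4 α=1/2: [188, 305/2, 427/2]
L5 α=3/5: [502/5, 1007/5, 826/5]
rounded: [100, 201, 165]

query (2,3) [L1,L2,L3,L4,L5,L6] — begin 0,0,0
+L1 (α=5/8) → [60, 425/8, 155/8]
+L2 (α=1/3) → [43, 1321/12, 827/12]
+L3 (α=1/2) → [251/2, 2821/24, 2387/24]
+L4 (α=3/4) → [941/8, 3253/96, 6131/96]
+L5 (α=2/7) → [951/8, 35465/672, 72511/672]
+L6 (α=1/3) → [1159/12, 88889/1008, 130303/1008]
rounded: [97, 88, 129]

query (0,0) [L1,L2,L3,L4,L5,L6] — begin 0,0,0
+L1 (α=3/7) → [570/7, 81, 513/7]
+L2 (α=2/3) → [2152/21, 587/3, 3649/21]
+L3 (α=3/8) → [18761/168, 3331/24, 22403/168]
+L4 (α=1/6) → [133621/1008, 20447/144, 126967/1008]
+L5 (α=2/3) → [210229/3024, 45791/432, 183415/3024]
+L6 (α=1/5) → [221569/3780, 60047/540, 58607/756]
→ [59, 111, 78]

query (1,1) [L1,L2,L3,L4,L5,L6] — begin 0,0,0
L1 α=5/8: [195/2, 585/4, 265/2]
L2 α=1: [123, 54, 253]
L3 α=0: [123, 54, 253]
L4 α=1/2: [188, 305/2, 427/2]
L5 α=3/5: [502/5, 1007/5, 826/5]
L6 α=3/8: [829/8, 1271/8, 1507/8]
→ [104, 159, 188]


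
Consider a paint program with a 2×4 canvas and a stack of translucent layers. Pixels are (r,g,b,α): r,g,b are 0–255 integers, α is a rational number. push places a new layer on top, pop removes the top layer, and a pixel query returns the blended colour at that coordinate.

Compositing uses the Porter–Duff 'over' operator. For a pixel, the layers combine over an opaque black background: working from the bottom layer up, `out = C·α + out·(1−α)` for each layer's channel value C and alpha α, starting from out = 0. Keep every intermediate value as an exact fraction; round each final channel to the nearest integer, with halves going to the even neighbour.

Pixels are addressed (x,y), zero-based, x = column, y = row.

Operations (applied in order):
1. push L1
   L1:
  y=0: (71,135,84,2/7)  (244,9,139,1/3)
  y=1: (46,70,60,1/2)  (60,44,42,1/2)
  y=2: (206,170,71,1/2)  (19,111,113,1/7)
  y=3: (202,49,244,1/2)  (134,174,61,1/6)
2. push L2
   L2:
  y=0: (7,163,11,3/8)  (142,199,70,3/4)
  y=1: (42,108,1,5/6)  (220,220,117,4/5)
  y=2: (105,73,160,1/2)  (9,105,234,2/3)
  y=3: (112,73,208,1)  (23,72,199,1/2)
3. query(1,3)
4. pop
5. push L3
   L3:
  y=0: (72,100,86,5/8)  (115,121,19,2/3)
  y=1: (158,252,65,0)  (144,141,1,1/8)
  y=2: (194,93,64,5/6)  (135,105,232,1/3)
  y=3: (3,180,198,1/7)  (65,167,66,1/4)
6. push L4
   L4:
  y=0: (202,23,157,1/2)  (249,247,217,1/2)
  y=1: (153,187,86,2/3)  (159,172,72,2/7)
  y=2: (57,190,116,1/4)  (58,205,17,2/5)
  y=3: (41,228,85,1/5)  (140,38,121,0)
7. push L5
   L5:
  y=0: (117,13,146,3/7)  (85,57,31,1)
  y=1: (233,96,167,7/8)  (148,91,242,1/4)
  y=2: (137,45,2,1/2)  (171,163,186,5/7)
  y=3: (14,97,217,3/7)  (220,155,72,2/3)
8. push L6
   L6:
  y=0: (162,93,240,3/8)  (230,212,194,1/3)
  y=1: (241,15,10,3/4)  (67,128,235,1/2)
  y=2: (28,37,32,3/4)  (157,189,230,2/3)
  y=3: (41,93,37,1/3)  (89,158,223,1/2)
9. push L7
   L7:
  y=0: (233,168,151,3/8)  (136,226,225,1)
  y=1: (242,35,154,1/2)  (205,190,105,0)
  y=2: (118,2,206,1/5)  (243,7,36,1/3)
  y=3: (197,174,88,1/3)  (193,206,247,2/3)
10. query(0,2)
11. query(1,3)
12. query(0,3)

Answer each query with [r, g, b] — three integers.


at x=1,y=3 over L1,L2:
L1 α=1/6: [67/3, 29, 61/6]
L2 α=1/2: [68/3, 101/2, 1255/12]
→ [23, 50, 105]

at x=0,y=2 over L1,L3,L4,L5,L6,L7:
+L1 (α=1/2) → [103, 85, 71/2]
+L3 (α=5/6) → [1073/6, 275/3, 237/4]
+L4 (α=1/4) → [1187/8, 465/4, 1175/16]
+L5 (α=1/2) → [2283/16, 645/8, 1207/32]
+L6 (α=3/4) → [3627/64, 1533/32, 4279/128]
+L7 (α=1/5) → [1103/16, 1549/40, 10871/160]
→ [69, 39, 68]

query (1,3) [L1,L3,L4,L5,L6,L7] — begin 0,0,0
+L1 (α=1/6) → [67/3, 29, 61/6]
+L3 (α=1/4) → [33, 127/2, 193/8]
+L4 (α=0) → [33, 127/2, 193/8]
+L5 (α=2/3) → [473/3, 249/2, 1345/24]
+L6 (α=1/2) → [370/3, 565/4, 6697/48]
+L7 (α=2/3) → [1528/9, 2213/12, 30409/144]
rounded: [170, 184, 211]

(0,3) stack=L1,L3,L4,L5,L6,L7; from [0,0,0]:
+L1 (α=1/2) → [101, 49/2, 122]
+L3 (α=1/7) → [87, 327/7, 930/7]
+L4 (α=1/5) → [389/5, 2904/35, 863/7]
+L5 (α=3/7) → [1766/35, 21801/245, 8009/49]
+L6 (α=1/3) → [4967/105, 22129/245, 17831/147]
+L7 (α=1/3) → [30619/315, 86888/735, 48598/441]
= [97, 118, 110]


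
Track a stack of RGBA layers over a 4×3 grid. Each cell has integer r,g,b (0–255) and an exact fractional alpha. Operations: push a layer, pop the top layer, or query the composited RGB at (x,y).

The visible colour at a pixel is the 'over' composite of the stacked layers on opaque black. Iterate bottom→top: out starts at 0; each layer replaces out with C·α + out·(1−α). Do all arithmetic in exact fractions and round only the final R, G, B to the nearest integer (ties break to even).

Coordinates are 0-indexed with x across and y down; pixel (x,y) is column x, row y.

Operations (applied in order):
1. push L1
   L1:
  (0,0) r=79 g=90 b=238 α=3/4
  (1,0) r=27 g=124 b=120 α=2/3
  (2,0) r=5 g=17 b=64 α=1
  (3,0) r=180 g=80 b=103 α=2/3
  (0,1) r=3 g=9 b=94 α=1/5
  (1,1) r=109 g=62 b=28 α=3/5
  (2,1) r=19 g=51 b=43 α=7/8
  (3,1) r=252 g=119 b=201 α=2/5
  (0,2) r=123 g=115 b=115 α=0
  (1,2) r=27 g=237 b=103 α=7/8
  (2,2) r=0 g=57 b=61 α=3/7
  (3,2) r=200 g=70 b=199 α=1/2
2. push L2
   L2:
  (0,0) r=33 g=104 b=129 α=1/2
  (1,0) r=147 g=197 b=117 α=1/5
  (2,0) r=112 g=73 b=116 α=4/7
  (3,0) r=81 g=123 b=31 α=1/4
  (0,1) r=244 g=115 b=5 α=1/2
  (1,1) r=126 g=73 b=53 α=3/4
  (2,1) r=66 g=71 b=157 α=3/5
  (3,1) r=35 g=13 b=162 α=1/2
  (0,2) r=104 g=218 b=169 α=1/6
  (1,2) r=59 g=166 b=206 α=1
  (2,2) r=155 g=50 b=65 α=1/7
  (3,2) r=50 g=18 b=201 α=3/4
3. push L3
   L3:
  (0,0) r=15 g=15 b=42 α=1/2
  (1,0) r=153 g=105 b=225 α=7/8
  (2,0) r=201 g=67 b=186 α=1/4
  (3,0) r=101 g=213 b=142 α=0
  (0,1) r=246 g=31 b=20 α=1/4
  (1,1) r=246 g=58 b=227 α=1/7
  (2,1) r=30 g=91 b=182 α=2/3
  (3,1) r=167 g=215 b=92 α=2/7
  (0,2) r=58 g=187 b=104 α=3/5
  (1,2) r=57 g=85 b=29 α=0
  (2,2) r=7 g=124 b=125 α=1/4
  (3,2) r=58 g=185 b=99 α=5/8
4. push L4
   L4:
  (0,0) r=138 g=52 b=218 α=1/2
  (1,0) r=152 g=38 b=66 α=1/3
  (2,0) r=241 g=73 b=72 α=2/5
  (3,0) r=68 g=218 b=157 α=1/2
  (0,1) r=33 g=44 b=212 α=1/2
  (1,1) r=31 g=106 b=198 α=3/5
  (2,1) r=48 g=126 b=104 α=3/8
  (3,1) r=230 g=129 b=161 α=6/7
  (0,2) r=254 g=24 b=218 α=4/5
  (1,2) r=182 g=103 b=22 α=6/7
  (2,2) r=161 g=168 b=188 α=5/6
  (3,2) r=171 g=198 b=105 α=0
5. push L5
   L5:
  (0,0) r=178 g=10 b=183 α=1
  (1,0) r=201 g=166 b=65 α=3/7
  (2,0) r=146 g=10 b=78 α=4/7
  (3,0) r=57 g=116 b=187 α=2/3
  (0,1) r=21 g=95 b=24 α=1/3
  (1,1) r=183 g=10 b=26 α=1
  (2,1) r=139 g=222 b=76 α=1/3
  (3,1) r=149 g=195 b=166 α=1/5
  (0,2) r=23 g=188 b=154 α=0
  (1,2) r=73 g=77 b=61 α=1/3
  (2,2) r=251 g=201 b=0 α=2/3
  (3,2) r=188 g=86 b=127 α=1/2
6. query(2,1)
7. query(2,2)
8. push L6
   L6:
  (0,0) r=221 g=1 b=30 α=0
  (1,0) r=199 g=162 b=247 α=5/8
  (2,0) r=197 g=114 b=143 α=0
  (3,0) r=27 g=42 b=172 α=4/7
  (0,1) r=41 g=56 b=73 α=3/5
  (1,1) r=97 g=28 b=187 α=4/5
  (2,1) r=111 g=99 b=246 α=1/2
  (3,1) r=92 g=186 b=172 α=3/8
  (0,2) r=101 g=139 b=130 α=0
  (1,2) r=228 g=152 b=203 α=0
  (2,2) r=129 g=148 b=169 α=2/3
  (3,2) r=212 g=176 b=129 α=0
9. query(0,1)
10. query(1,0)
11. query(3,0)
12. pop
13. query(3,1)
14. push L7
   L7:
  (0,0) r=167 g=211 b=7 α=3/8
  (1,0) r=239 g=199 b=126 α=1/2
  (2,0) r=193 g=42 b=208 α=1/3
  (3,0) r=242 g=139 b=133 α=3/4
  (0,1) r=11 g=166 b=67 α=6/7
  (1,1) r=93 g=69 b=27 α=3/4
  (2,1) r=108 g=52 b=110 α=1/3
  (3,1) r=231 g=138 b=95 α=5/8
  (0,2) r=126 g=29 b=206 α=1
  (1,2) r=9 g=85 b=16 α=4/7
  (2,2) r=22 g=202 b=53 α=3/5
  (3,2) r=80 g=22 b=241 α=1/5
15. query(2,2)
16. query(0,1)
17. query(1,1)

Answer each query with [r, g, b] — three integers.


query (2,1) [L1,L2,L3,L4,L5] — begin 0,0,0
L1 α=7/8: [133/8, 357/8, 301/8]
L2 α=3/5: [185/4, 1209/20, 437/4]
L3 α=2/3: [425/12, 4849/60, 631/4]
L4 α=3/8: [3853/96, 9385/96, 4403/32]
L5 α=1/3: [10525/144, 20041/144, 1873/16]
= [73, 139, 117]

at x=2,y=2 over L1,L2,L3,L4,L5:
L1 α=3/7: [0, 171/7, 183/7]
L2 α=1/7: [155/7, 1376/49, 1553/49]
L3 α=1/4: [257/14, 2551/49, 2696/49]
L4 α=5/6: [11527/84, 43711/294, 8126/49]
L5 α=2/3: [53695/252, 161899/882, 8126/147]
→ [213, 184, 55]

(0,1) stack=L1,L2,L3,L4,L5,L6; from [0,0,0]:
L1 α=1/5: [3/5, 9/5, 94/5]
L2 α=1/2: [1223/10, 292/5, 119/10]
L3 α=1/4: [6129/40, 1031/20, 557/40]
L4 α=1/2: [7449/80, 1911/40, 9037/80]
L5 α=1/3: [2763/40, 3811/60, 9997/120]
L6 α=3/5: [5223/100, 8851/150, 23137/300]
rounded: [52, 59, 77]

at x=1,y=0 over L1,L2,L3,L4,L5,L6:
+L1 (α=2/3) → [18, 248/3, 80]
+L2 (α=1/5) → [219/5, 1583/15, 437/5]
+L3 (α=7/8) → [2787/20, 1576/15, 1039/5]
+L4 (α=1/3) → [4307/30, 3722/45, 2408/15]
+L5 (α=3/7) → [17659/105, 37298/315, 12557/105]
+L6 (α=5/8) → [13121/70, 30587/210, 27891/140]
→ [187, 146, 199]

query (3,0) [L1,L2,L3,L4,L5,L6] — begin 0,0,0
after L1 α=2/3: [120, 160/3, 206/3]
after L2 α=1/4: [441/4, 283/4, 237/4]
after L3 α=0: [441/4, 283/4, 237/4]
after L4 α=1/2: [713/8, 1155/8, 865/8]
after L5 α=2/3: [1625/24, 3011/24, 3857/24]
after L6 α=4/7: [2489/56, 4355/56, 9361/56]
rounded: [44, 78, 167]

at x=3,y=1 over L1,L2,L3,L4,L5:
+L1 (α=2/5) → [504/5, 238/5, 402/5]
+L2 (α=1/2) → [679/10, 303/10, 606/5]
+L3 (α=2/7) → [1347/14, 1163/14, 790/7]
+L4 (α=6/7) → [20667/98, 11999/98, 7552/49]
+L5 (α=1/5) → [9727/49, 33553/245, 38342/245]
rounded: [199, 137, 156]

query (2,2) [L1,L2,L3,L4,L5,L7] — begin 0,0,0
+L1 (α=3/7) → [0, 171/7, 183/7]
+L2 (α=1/7) → [155/7, 1376/49, 1553/49]
+L3 (α=1/4) → [257/14, 2551/49, 2696/49]
+L4 (α=5/6) → [11527/84, 43711/294, 8126/49]
+L5 (α=2/3) → [53695/252, 161899/882, 8126/147]
+L7 (α=3/5) → [62011/630, 85829/441, 7925/147]
→ [98, 195, 54]

at x=0,y=1 over L1,L2,L3,L4,L5,L7:
L1 α=1/5: [3/5, 9/5, 94/5]
L2 α=1/2: [1223/10, 292/5, 119/10]
L3 α=1/4: [6129/40, 1031/20, 557/40]
L4 α=1/2: [7449/80, 1911/40, 9037/80]
L5 α=1/3: [2763/40, 3811/60, 9997/120]
L7 α=6/7: [5403/280, 63571/420, 58237/840]
= [19, 151, 69]

at x=1,y=1 over L1,L2,L3,L4,L5,L7:
L1 α=3/5: [327/5, 186/5, 84/5]
L2 α=3/4: [2217/20, 1281/20, 879/20]
L3 α=1/7: [9111/70, 4423/70, 701/10]
L4 α=3/5: [12366/175, 15553/175, 3671/25]
L5 α=1: [183, 10, 26]
L7 α=3/4: [231/2, 217/4, 107/4]
→ [116, 54, 27]


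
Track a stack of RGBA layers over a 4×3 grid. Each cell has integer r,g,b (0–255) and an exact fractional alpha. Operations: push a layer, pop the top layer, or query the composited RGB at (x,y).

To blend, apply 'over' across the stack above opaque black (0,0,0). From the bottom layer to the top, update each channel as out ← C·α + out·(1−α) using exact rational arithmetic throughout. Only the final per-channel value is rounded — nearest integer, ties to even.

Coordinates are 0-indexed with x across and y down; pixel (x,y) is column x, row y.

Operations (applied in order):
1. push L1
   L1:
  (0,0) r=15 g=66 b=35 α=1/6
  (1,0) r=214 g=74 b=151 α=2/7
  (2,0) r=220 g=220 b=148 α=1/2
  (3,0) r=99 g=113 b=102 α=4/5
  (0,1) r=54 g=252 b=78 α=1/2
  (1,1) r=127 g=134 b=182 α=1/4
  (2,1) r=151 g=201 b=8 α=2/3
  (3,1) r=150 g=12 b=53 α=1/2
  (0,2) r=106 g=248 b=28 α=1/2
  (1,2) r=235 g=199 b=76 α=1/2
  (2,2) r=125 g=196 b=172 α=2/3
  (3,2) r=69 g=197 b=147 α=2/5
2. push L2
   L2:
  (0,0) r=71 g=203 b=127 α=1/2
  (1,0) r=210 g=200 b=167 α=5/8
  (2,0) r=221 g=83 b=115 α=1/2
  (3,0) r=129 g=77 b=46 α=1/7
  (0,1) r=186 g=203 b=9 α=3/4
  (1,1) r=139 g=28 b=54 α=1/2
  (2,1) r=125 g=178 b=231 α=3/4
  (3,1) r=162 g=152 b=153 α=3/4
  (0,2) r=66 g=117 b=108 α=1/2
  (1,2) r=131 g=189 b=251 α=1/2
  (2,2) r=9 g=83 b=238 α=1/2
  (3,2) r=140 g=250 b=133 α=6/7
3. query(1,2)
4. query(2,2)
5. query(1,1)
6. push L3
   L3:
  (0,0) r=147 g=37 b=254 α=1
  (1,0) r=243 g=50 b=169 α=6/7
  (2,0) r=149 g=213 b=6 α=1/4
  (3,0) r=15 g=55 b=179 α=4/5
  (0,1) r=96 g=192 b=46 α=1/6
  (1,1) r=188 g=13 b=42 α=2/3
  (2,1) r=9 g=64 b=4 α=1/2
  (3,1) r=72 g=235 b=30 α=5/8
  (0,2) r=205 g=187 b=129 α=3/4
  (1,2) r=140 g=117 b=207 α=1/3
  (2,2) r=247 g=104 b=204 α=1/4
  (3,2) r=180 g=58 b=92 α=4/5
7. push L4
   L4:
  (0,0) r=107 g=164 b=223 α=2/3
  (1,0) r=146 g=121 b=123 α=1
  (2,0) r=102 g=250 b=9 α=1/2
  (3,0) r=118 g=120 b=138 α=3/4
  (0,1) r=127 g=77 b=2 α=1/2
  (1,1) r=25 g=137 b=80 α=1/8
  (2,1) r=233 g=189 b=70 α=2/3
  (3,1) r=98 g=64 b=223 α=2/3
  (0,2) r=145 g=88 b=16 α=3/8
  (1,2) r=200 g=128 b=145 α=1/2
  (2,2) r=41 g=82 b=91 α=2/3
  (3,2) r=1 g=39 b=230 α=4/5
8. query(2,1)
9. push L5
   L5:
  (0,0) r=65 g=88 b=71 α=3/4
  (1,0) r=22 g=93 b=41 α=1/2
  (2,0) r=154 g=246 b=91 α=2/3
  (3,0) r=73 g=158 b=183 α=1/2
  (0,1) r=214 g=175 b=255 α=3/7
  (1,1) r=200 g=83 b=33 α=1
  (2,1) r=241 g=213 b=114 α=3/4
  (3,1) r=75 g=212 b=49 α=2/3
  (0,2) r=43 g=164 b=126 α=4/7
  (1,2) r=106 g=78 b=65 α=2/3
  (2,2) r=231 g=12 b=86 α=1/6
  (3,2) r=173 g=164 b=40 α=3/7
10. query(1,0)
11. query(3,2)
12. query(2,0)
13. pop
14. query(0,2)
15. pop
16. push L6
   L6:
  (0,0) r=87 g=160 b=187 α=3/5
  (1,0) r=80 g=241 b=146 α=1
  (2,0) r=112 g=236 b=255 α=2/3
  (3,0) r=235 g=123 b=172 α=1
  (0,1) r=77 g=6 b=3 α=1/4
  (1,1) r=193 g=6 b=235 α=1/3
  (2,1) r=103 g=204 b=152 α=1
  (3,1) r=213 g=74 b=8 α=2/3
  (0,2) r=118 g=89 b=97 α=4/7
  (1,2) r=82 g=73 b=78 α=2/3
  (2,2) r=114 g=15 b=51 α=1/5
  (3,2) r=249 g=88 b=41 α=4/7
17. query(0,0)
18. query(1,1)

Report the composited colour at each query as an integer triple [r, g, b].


(1,2) stack=L1,L2; from [0,0,0]:
+L1 (α=1/2) → [235/2, 199/2, 38]
+L2 (α=1/2) → [497/4, 577/4, 289/2]
= [124, 144, 144]

(2,2) stack=L1,L2; from [0,0,0]:
+L1 (α=2/3) → [250/3, 392/3, 344/3]
+L2 (α=1/2) → [277/6, 641/6, 529/3]
rounded: [46, 107, 176]

at x=1,y=1 over L1,L2:
+L1 (α=1/4) → [127/4, 67/2, 91/2]
+L2 (α=1/2) → [683/8, 123/4, 199/4]
→ [85, 31, 50]

(2,1) stack=L1,L2,L3,L4; from [0,0,0]:
after L1 α=2/3: [302/3, 134, 16/3]
after L2 α=3/4: [1427/12, 167, 2095/12]
after L3 α=1/2: [1535/24, 231/2, 2143/24]
after L4 α=2/3: [12719/72, 329/2, 5503/72]
= [177, 164, 76]

at x=1,y=0 over L1,L2,L3,L4,L5:
L1 α=2/7: [428/7, 148/7, 302/7]
L2 α=5/8: [4317/28, 1861/14, 6751/56]
L3 α=6/7: [45141/196, 6061/98, 63535/392]
L4 α=1: [146, 121, 123]
L5 α=1/2: [84, 107, 82]
= [84, 107, 82]

query (3,2) [L1,L2,L3,L4,L5] — begin 0,0,0
after L1 α=2/5: [138/5, 394/5, 294/5]
after L2 α=6/7: [4338/35, 7894/35, 612/5]
after L3 α=4/5: [29538/175, 16014/175, 2452/25]
after L4 α=4/5: [30238/875, 43314/875, 25452/125]
after L5 α=3/7: [575077/6125, 603756/6125, 116808/875]
= [94, 99, 133]

(2,0) stack=L1,L2,L3,L4,L5; from [0,0,0]:
after L1 α=1/2: [110, 110, 74]
after L2 α=1/2: [331/2, 193/2, 189/2]
after L3 α=1/4: [1291/8, 1005/8, 579/8]
after L4 α=1/2: [2107/16, 3005/16, 651/16]
after L5 α=2/3: [2345/16, 10877/48, 3563/48]
rounded: [147, 227, 74]

query (0,2) [L1,L2,L3,L4] — begin 0,0,0
L1 α=1/2: [53, 124, 14]
L2 α=1/2: [119/2, 241/2, 61]
L3 α=3/4: [1349/8, 1363/8, 112]
L4 α=3/8: [10225/64, 8927/64, 76]
→ [160, 139, 76]

(0,0) stack=L1,L2,L3,L6; from [0,0,0]:
L1 α=1/6: [5/2, 11, 35/6]
L2 α=1/2: [147/4, 107, 797/12]
L3 α=1: [147, 37, 254]
L6 α=3/5: [111, 554/5, 1069/5]
→ [111, 111, 214]

query (1,1) [L1,L2,L3,L6] — begin 0,0,0
+L1 (α=1/4) → [127/4, 67/2, 91/2]
+L2 (α=1/2) → [683/8, 123/4, 199/4]
+L3 (α=2/3) → [3691/24, 227/12, 535/12]
+L6 (α=1/3) → [6007/36, 263/18, 1945/18]
→ [167, 15, 108]


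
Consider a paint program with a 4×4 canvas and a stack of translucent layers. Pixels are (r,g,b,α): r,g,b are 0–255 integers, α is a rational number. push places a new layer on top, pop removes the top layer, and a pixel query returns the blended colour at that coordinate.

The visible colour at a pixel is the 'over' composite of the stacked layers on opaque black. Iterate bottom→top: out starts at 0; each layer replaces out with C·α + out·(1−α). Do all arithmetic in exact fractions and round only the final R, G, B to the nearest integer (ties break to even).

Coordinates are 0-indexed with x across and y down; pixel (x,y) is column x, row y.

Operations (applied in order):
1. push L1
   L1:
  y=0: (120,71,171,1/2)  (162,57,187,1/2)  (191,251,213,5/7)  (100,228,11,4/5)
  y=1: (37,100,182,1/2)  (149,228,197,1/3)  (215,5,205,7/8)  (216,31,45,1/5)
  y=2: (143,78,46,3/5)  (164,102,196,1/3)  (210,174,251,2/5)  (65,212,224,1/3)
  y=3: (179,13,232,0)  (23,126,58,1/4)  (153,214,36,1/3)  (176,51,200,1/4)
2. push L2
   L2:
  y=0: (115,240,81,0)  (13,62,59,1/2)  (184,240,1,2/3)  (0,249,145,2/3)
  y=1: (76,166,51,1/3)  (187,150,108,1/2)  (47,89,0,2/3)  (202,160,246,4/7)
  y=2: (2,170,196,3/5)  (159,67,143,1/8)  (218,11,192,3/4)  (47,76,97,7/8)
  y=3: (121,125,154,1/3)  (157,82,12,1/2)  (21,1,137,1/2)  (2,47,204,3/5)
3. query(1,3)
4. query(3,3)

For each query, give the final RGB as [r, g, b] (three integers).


query (1,3) [L1,L2] — begin 0,0,0
after L1 α=1/4: [23/4, 63/2, 29/2]
after L2 α=1/2: [651/8, 227/4, 53/4]
rounded: [81, 57, 13]

query (3,3) [L1,L2] — begin 0,0,0
after L1 α=1/4: [44, 51/4, 50]
after L2 α=3/5: [94/5, 333/10, 712/5]
→ [19, 33, 142]


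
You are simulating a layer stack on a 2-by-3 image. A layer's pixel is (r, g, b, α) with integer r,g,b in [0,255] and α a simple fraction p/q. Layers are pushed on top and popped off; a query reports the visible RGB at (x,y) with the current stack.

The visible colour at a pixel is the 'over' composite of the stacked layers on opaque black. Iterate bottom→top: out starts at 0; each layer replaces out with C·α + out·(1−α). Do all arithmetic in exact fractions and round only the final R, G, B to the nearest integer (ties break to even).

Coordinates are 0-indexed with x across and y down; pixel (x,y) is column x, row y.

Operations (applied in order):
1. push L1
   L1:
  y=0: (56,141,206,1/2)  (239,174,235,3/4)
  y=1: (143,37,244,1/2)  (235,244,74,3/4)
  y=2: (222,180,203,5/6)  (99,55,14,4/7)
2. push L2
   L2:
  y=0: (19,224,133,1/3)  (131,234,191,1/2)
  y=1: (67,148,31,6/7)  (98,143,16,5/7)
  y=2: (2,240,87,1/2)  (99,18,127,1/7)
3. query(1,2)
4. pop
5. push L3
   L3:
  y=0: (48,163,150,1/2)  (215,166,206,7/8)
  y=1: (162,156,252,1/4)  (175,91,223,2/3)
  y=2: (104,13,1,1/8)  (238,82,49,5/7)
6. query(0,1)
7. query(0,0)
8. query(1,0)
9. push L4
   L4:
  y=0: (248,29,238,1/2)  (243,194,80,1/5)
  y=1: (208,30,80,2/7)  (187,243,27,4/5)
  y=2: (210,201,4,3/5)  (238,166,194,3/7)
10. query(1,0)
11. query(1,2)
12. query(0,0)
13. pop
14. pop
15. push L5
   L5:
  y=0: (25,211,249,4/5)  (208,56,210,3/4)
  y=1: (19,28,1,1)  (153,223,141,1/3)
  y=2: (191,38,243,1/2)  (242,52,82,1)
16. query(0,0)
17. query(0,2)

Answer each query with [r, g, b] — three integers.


(1,2) stack=L1,L2; from [0,0,0]:
+L1 (α=4/7) → [396/7, 220/7, 8]
+L2 (α=1/7) → [3069/49, 1446/49, 25]
= [63, 30, 25]

query (0,1) [L1,L3] — begin 0,0,0
L1 α=1/2: [143/2, 37/2, 122]
L3 α=1/4: [753/8, 423/8, 309/2]
rounded: [94, 53, 154]

at x=0,y=0 over L1,L3:
after L1 α=1/2: [28, 141/2, 103]
after L3 α=1/2: [38, 467/4, 253/2]
= [38, 117, 126]

query (1,0) [L1,L3] — begin 0,0,0
L1 α=3/4: [717/4, 261/2, 705/4]
L3 α=7/8: [6737/32, 2585/16, 6473/32]
→ [211, 162, 202]

query (1,0) [L1,L3,L4] — begin 0,0,0
+L1 (α=3/4) → [717/4, 261/2, 705/4]
+L3 (α=7/8) → [6737/32, 2585/16, 6473/32]
+L4 (α=1/5) → [8681/40, 3361/20, 7113/40]
= [217, 168, 178]

query (1,2) [L1,L3,L4] — begin 0,0,0
after L1 α=4/7: [396/7, 220/7, 8]
after L3 α=5/7: [9122/49, 3310/49, 261/7]
after L4 α=3/7: [71474/343, 37642/343, 5118/49]
→ [208, 110, 104]

query (0,0) [L1,L3,L4] — begin 0,0,0
L1 α=1/2: [28, 141/2, 103]
L3 α=1/2: [38, 467/4, 253/2]
L4 α=1/2: [143, 583/8, 729/4]
→ [143, 73, 182]

query (0,0) [L1,L5] — begin 0,0,0
after L1 α=1/2: [28, 141/2, 103]
after L5 α=4/5: [128/5, 1829/10, 1099/5]
→ [26, 183, 220]

at x=0,y=2 over L1,L5:
L1 α=5/6: [185, 150, 1015/6]
L5 α=1/2: [188, 94, 2473/12]
= [188, 94, 206]


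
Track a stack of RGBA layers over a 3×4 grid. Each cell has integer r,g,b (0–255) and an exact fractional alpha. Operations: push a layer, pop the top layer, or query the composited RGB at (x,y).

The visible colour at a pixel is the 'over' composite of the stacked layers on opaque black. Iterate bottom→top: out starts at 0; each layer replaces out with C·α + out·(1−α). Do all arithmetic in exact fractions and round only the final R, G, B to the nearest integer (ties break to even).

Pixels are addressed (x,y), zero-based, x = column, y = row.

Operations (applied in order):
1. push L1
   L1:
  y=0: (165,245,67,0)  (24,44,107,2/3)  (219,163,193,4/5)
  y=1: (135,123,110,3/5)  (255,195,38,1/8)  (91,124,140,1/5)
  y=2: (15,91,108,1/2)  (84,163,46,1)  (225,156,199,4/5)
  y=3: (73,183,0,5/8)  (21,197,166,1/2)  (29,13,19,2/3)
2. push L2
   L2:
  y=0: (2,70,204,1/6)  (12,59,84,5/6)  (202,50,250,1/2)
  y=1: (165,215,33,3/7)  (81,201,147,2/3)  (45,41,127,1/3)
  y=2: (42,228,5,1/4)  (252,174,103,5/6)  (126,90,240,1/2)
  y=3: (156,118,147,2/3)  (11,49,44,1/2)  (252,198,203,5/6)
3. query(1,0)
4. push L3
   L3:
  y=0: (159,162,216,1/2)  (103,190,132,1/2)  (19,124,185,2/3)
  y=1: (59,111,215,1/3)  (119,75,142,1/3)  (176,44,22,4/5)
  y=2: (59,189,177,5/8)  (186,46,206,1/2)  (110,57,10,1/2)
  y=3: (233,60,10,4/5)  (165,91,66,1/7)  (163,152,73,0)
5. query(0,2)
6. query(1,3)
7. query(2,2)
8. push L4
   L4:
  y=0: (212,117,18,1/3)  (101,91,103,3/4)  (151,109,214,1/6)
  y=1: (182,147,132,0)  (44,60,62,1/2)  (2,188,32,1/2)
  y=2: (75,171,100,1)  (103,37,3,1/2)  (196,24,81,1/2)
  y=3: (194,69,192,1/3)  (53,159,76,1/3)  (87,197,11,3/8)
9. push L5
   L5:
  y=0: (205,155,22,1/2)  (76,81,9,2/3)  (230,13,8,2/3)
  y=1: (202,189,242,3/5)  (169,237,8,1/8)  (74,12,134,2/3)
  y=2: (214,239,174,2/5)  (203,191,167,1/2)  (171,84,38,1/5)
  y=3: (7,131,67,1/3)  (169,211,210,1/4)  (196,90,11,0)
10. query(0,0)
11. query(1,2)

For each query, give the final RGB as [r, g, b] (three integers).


at x=1,y=0 over L1,L2:
+L1 (α=2/3) → [16, 88/3, 214/3]
+L2 (α=5/6) → [38/3, 973/18, 737/9]
= [13, 54, 82]

(0,2) stack=L1,L2,L3; from [0,0,0]:
after L1 α=1/2: [15/2, 91/2, 54]
after L2 α=1/4: [129/8, 729/8, 167/4]
after L3 α=5/8: [2747/64, 9747/64, 4041/32]
→ [43, 152, 126]

at x=1,y=3 over L1,L2,L3:
+L1 (α=1/2) → [21/2, 197/2, 83]
+L2 (α=1/2) → [43/4, 295/4, 127/2]
+L3 (α=1/7) → [459/14, 1067/14, 447/7]
= [33, 76, 64]

(2,2) stack=L1,L2,L3; from [0,0,0]:
+L1 (α=4/5) → [180, 624/5, 796/5]
+L2 (α=1/2) → [153, 537/5, 998/5]
+L3 (α=1/2) → [263/2, 411/5, 524/5]
rounded: [132, 82, 105]

query (0,0) [L1,L2,L3,L4,L5] — begin 0,0,0
+L1 (α=0) → [0, 0, 0]
+L2 (α=1/6) → [1/3, 35/3, 34]
+L3 (α=1/2) → [239/3, 521/6, 125]
+L4 (α=1/3) → [1114/9, 872/9, 268/3]
+L5 (α=1/2) → [2959/18, 2267/18, 167/3]
rounded: [164, 126, 56]

at x=1,y=2 over L1,L2,L3,L4,L5:
+L1 (α=1) → [84, 163, 46]
+L2 (α=5/6) → [224, 1033/6, 187/2]
+L3 (α=1/2) → [205, 1309/12, 599/4]
+L4 (α=1/2) → [154, 1753/24, 611/8]
+L5 (α=1/2) → [357/2, 6337/48, 1947/16]
rounded: [178, 132, 122]
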